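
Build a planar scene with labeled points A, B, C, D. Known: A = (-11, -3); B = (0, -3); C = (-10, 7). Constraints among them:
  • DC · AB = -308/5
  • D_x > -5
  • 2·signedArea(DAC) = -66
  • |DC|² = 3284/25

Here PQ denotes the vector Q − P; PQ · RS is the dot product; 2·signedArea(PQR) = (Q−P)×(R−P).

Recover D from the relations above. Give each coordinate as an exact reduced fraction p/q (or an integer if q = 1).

1. D_x = -22/5  [2·signedArea(DAC) = -66 ∩ DC · AB = -308/5]
2. D_y = -3  [2·signedArea(DAC) = -66 ∩ DC · AB = -308/5]
   → D = (-22/5, -3)

D = (-22/5, -3)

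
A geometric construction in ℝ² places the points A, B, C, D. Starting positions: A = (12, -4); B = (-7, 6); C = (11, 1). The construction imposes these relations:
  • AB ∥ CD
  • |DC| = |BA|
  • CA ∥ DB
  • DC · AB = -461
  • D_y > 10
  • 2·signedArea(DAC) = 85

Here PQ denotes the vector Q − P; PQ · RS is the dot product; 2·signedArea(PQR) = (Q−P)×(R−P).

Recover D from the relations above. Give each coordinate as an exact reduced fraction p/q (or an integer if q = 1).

1. D_x = -8  [CA ∥ DB ∩ AB ∥ CD]
2. D_y = 11  [CA ∥ DB ∩ AB ∥ CD]
   → D = (-8, 11)

D = (-8, 11)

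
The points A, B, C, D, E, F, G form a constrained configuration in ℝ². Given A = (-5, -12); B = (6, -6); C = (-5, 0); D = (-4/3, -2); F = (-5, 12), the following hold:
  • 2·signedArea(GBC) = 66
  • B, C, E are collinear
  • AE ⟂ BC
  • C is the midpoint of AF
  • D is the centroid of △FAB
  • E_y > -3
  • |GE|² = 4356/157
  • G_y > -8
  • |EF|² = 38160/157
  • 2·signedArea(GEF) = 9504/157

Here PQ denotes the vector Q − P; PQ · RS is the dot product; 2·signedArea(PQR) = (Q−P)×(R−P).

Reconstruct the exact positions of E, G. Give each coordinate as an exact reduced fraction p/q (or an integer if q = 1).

E = (7/157, -432/157)
G = (-389/157, -1158/157)

1. E_x = 7/157  [B, C, E are collinear ∩ AE ⟂ BC]
2. E_y = -432/157  [B, C, E are collinear ∩ AE ⟂ BC]
   → E = (7/157, -432/157)
3. G_x = -389/157  [2·signedArea(GBC) = 66 ∩ 2·signedArea(GEF) = 9504/157]
4. G_y = -1158/157  [2·signedArea(GBC) = 66 ∩ 2·signedArea(GEF) = 9504/157]
   → G = (-389/157, -1158/157)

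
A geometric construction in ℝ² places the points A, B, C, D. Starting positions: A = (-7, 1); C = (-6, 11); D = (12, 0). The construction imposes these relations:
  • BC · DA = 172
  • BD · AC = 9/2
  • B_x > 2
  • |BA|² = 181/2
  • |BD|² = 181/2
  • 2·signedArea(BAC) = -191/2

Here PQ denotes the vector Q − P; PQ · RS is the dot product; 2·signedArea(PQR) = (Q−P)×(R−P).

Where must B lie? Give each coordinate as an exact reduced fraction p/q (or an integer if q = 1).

1. B_x = 5/2  [BC · DA = 172 ∩ 2·signedArea(BAC) = -191/2]
2. B_y = 1/2  [BC · DA = 172 ∩ 2·signedArea(BAC) = -191/2]
   → B = (5/2, 1/2)

B = (5/2, 1/2)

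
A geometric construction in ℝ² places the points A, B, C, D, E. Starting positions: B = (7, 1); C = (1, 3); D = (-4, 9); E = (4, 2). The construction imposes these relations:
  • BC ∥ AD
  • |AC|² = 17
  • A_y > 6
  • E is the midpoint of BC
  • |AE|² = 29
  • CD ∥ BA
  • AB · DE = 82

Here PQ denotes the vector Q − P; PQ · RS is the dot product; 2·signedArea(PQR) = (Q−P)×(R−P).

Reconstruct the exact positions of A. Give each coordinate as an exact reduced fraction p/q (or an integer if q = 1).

1. A_x = 2  [BC ∥ AD ∩ CD ∥ BA]
2. A_y = 7  [BC ∥ AD ∩ CD ∥ BA]
   → A = (2, 7)

A = (2, 7)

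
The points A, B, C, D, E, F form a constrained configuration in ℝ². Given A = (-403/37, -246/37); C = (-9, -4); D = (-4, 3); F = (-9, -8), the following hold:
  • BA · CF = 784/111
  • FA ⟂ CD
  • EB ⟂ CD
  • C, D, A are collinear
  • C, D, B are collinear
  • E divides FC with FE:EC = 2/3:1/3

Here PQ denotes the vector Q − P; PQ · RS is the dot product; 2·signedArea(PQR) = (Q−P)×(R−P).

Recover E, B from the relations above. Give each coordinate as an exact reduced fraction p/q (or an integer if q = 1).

B = (-1069/111, -542/111)
E = (-9, -16/3)

1. E_x = -9  [E divides FC with FE:EC = 2/3:1/3]
2. E_y = -16/3  [E divides FC with FE:EC = 2/3:1/3]
   → E = (-9, -16/3)
3. B_x = -1069/111  [C, D, B are collinear ∩ EB ⟂ CD]
4. B_y = -542/111  [C, D, B are collinear ∩ EB ⟂ CD]
   → B = (-1069/111, -542/111)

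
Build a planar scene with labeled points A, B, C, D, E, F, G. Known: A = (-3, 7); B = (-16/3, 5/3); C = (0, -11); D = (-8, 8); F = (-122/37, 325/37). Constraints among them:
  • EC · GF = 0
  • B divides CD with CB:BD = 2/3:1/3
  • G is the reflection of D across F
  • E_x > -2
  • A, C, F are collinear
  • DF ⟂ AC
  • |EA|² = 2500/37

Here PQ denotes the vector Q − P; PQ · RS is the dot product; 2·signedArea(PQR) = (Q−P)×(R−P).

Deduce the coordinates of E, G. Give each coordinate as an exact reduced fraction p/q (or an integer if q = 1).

1. G_x = 52/37  [G is the reflection of D across F]
2. G_y = 354/37  [G is the reflection of D across F]
   → G = (52/37, 354/37)
3. E_x = -61/37  [line 174/37·x + 29/37·y + 319/37 = 0 ∩ |EA|² = 2500/37]
4. E_y = -41/37  [line 174/37·x + 29/37·y + 319/37 = 0 ∩ |EA|² = 2500/37]
   → E = (-61/37, -41/37)

E = (-61/37, -41/37)
G = (52/37, 354/37)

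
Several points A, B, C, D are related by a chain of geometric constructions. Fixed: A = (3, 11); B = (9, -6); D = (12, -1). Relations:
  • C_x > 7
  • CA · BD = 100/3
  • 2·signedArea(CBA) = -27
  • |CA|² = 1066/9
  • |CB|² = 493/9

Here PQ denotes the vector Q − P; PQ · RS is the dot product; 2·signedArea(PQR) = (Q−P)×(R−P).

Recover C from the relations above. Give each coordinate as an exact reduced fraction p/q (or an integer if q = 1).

C = (8, 4/3)

1. C_x = 8  [2·signedArea(CBA) = -27 ∩ CA · BD = 100/3]
2. C_y = 4/3  [2·signedArea(CBA) = -27 ∩ CA · BD = 100/3]
   → C = (8, 4/3)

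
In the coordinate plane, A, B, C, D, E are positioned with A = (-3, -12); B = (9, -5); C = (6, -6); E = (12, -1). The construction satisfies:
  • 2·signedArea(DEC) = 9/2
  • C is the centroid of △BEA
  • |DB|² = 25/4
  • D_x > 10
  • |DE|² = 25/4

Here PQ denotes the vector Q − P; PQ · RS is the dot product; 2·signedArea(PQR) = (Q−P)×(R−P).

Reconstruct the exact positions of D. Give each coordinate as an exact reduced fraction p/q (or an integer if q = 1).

1. D_x = 21/2  [line 5·x + -6·y + -141/2 = 0 ∩ |DB|² = 25/4]
2. D_y = -3  [line 5·x + -6·y + -141/2 = 0 ∩ |DB|² = 25/4]
   → D = (21/2, -3)

D = (21/2, -3)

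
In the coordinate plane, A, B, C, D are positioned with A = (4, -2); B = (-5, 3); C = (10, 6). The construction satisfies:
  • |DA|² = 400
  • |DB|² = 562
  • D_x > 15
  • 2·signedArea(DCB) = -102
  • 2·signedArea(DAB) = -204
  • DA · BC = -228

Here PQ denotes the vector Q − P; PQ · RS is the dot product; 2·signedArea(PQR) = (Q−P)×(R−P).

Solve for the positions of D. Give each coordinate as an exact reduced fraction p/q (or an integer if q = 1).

D = (16, 14)

1. D_x = 16  [DA · BC = -228 ∩ 2·signedArea(DCB) = -102]
2. D_y = 14  [DA · BC = -228 ∩ 2·signedArea(DCB) = -102]
   → D = (16, 14)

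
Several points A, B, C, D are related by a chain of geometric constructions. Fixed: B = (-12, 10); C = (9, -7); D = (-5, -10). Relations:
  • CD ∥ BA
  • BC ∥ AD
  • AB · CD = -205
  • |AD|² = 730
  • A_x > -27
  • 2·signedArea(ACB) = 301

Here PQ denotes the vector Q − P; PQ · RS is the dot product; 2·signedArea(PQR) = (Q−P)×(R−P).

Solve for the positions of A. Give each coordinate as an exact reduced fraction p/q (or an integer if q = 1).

A = (-26, 7)

1. A_x = -26  [BC ∥ AD ∩ CD ∥ BA]
2. A_y = 7  [BC ∥ AD ∩ CD ∥ BA]
   → A = (-26, 7)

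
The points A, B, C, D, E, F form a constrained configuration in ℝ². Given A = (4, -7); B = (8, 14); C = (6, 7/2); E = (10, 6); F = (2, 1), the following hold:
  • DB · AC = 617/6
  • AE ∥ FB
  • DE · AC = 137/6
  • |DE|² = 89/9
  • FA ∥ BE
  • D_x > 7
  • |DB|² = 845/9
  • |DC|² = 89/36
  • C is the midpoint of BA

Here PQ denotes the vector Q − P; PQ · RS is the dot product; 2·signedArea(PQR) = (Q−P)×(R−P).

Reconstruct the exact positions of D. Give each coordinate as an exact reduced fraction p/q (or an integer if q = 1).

D = (22/3, 13/3)

1. D_x = 22/3  [line -2·x + -21/2·y + 361/6 = 0 ∩ |DB|² = 845/9]
2. D_y = 13/3  [line -2·x + -21/2·y + 361/6 = 0 ∩ |DB|² = 845/9]
   → D = (22/3, 13/3)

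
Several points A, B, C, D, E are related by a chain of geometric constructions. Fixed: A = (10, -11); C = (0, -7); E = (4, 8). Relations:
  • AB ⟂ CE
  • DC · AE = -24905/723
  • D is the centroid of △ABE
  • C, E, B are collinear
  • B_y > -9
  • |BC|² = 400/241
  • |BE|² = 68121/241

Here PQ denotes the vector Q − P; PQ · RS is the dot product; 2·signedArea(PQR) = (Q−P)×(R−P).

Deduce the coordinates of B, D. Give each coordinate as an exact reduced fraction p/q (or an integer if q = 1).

B = (-80/241, -1987/241)
D = (1098/241, -2710/723)

1. B_x = -80/241  [C, E, B are collinear ∩ AB ⟂ CE]
2. B_y = -1987/241  [C, E, B are collinear ∩ AB ⟂ CE]
   → B = (-80/241, -1987/241)
3. D_x = 1098/241  [D is the centroid of △ABE]
4. D_y = -2710/723  [D is the centroid of △ABE]
   → D = (1098/241, -2710/723)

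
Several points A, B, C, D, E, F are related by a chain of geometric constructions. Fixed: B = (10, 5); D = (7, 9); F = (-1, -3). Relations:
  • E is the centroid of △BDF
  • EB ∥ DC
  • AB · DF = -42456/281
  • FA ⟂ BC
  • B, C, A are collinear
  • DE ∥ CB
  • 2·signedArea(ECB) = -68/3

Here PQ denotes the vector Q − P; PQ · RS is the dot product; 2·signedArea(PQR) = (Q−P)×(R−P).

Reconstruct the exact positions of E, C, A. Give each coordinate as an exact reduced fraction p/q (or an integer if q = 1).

1. E_x = 16/3  [E is the centroid of △BDF]
2. E_y = 11/3  [E is the centroid of △BDF]
   → E = (16/3, 11/3)
3. C_x = 35/3  [DE ∥ CB ∩ EB ∥ DC]
4. C_y = 31/3  [DE ∥ CB ∩ EB ∥ DC]
   → C = (35/3, 31/3)
5. A_x = 1895/281  [B, C, A are collinear ∩ FA ⟂ BC]
6. A_y = -1523/281  [B, C, A are collinear ∩ FA ⟂ BC]
   → A = (1895/281, -1523/281)

A = (1895/281, -1523/281)
C = (35/3, 31/3)
E = (16/3, 11/3)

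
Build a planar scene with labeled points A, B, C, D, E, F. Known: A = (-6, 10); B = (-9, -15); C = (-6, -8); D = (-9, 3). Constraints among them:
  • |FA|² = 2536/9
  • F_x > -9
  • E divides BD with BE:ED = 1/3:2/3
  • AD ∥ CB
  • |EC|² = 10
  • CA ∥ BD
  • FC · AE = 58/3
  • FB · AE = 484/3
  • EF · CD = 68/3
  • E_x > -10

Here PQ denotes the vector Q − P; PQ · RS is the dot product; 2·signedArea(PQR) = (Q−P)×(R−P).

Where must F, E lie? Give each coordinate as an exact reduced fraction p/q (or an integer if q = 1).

1. E_x = -9  [E divides BD with BE:ED = 1/3:2/3]
2. E_y = -9  [E divides BD with BE:ED = 1/3:2/3]
   → E = (-9, -9)
3. F_x = -8  [FC · AE = 58/3 ∩ EF · CD = 68/3]
4. F_y = -20/3  [FC · AE = 58/3 ∩ EF · CD = 68/3]
   → F = (-8, -20/3)

E = (-9, -9)
F = (-8, -20/3)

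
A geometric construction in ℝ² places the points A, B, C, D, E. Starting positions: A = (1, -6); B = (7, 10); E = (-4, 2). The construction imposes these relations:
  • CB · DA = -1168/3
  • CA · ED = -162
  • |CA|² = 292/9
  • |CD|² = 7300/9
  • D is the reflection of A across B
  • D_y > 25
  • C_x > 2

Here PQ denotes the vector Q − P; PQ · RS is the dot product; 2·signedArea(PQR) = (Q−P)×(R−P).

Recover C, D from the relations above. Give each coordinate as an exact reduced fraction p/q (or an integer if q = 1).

1. D_x = 13  [D is the reflection of A across B]
2. D_y = 26  [D is the reflection of A across B]
   → D = (13, 26)
3. C_x = 3  [CB · DA = -1168/3 ∩ CA · ED = -162]
4. C_y = -2/3  [CB · DA = -1168/3 ∩ CA · ED = -162]
   → C = (3, -2/3)

C = (3, -2/3)
D = (13, 26)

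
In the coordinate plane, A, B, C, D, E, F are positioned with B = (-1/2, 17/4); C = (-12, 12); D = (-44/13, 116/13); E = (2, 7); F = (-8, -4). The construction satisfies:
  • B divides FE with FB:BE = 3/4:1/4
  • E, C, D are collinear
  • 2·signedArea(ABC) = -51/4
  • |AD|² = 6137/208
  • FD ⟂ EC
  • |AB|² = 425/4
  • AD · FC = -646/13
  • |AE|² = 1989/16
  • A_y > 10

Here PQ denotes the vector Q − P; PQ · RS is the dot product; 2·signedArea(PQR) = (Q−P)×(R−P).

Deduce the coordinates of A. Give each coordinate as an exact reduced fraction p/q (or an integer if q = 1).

1. A_x = -17/2  [2·signedArea(ABC) = -51/4 ∩ AD · FC = -646/13]
2. A_y = 43/4  [2·signedArea(ABC) = -51/4 ∩ AD · FC = -646/13]
   → A = (-17/2, 43/4)

A = (-17/2, 43/4)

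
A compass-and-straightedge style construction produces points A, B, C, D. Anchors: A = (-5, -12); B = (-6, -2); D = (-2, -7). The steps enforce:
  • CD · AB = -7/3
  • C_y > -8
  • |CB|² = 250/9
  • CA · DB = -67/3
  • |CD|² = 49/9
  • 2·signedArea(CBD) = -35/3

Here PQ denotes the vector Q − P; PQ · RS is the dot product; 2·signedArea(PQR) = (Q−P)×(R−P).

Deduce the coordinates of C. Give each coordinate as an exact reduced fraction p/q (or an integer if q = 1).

1. C_x = -13/3  [2·signedArea(CBD) = -35/3 ∩ CA · DB = -67/3]
2. C_y = -7  [2·signedArea(CBD) = -35/3 ∩ CA · DB = -67/3]
   → C = (-13/3, -7)

C = (-13/3, -7)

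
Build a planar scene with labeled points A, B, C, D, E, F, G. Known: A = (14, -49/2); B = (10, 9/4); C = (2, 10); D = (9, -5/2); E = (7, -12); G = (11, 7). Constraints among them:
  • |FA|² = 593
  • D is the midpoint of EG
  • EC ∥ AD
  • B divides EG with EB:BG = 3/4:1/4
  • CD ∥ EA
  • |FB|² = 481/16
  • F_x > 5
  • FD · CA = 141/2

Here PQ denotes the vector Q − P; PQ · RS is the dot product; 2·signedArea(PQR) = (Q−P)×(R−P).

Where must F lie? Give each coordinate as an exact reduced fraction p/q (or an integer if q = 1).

1. F_x = 6  [line -12·x + 69/2·y + 495/4 = 0 ∩ |FA|² = 593]
2. F_y = -3/2  [line -12·x + 69/2·y + 495/4 = 0 ∩ |FA|² = 593]
   → F = (6, -3/2)

F = (6, -3/2)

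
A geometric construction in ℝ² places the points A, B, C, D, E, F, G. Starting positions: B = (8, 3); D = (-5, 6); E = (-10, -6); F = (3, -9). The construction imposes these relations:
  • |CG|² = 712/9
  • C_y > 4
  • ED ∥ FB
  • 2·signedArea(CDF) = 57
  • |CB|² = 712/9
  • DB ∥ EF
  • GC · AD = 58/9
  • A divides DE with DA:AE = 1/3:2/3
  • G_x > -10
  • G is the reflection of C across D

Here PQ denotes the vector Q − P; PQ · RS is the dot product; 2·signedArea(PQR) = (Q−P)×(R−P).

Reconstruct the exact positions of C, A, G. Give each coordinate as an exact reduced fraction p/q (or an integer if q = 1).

A = (-20/3, 2)
C = (-2/3, 5)
G = (-28/3, 7)

1. C_x = -2/3  [line 15·x + 8·y + -30 = 0 ∩ |CB|² = 712/9]
2. C_y = 5  [line 15·x + 8·y + -30 = 0 ∩ |CB|² = 712/9]
   → C = (-2/3, 5)
3. A_x = -20/3  [A divides DE with DA:AE = 1/3:2/3]
4. A_y = 2  [A divides DE with DA:AE = 1/3:2/3]
   → A = (-20/3, 2)
5. G_x = -28/3  [G is the reflection of C across D]
6. G_y = 7  [G is the reflection of C across D]
   → G = (-28/3, 7)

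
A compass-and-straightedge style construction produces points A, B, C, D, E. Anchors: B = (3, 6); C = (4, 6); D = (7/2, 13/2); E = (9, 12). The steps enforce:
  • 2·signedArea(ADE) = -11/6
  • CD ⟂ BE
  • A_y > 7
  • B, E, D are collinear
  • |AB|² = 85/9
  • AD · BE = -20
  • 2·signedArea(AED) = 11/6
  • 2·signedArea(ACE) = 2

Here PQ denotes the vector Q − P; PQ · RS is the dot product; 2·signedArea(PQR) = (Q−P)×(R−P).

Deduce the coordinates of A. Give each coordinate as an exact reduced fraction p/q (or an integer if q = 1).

A = (16/3, 8)

1. A_x = 16/3  [2·signedArea(ACE) = 2 ∩ 2·signedArea(AED) = 11/6]
2. A_y = 8  [2·signedArea(ACE) = 2 ∩ 2·signedArea(AED) = 11/6]
   → A = (16/3, 8)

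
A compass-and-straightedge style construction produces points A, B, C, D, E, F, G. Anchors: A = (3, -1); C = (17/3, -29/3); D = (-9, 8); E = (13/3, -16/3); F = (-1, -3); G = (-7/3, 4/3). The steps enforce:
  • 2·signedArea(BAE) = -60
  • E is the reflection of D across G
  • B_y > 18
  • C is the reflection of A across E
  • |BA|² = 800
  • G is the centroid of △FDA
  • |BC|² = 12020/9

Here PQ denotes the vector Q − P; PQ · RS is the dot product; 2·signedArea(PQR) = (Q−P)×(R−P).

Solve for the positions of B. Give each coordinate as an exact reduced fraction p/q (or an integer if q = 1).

B = (-17, 19)

1. B_x = -17  [line 13/3·x + 4/3·y + 145/3 = 0 ∩ |BC|² = 12020/9]
2. B_y = 19  [line 13/3·x + 4/3·y + 145/3 = 0 ∩ |BC|² = 12020/9]
   → B = (-17, 19)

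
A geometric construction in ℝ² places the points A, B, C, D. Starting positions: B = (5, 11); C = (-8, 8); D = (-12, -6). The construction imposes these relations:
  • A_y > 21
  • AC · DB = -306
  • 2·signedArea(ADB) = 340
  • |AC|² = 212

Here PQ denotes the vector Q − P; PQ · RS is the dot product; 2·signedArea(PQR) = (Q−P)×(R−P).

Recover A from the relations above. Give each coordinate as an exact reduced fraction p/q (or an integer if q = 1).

A = (-4, 22)

1. A_x = -4  [2·signedArea(ADB) = 340 ∩ AC · DB = -306]
2. A_y = 22  [2·signedArea(ADB) = 340 ∩ AC · DB = -306]
   → A = (-4, 22)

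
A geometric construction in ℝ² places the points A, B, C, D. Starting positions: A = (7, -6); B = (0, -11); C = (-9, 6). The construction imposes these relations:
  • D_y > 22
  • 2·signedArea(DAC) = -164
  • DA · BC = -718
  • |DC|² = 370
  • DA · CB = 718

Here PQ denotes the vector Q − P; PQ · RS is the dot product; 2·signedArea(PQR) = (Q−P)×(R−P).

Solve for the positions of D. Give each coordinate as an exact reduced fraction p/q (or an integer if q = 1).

1. D_x = -18  [DA · CB = 718 ∩ 2·signedArea(DAC) = -164]
2. D_y = 23  [DA · CB = 718 ∩ 2·signedArea(DAC) = -164]
   → D = (-18, 23)

D = (-18, 23)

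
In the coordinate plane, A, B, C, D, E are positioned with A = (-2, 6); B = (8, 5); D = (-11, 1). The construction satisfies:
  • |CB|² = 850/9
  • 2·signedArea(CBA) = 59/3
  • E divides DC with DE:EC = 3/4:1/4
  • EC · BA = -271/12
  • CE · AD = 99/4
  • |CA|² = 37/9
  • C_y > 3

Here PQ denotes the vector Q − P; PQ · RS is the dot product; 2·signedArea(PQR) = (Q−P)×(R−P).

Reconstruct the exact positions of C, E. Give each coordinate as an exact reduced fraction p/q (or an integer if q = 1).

1. C_x = -5/3  [line -1·x + -10·y + 115/3 = 0 ∩ |CB|² = 850/9]
2. C_y = 4  [line -1·x + -10·y + 115/3 = 0 ∩ |CB|² = 850/9]
   → C = (-5/3, 4)
3. E_x = -4  [E divides DC with DE:EC = 3/4:1/4]
4. E_y = 13/4  [E divides DC with DE:EC = 3/4:1/4]
   → E = (-4, 13/4)

C = (-5/3, 4)
E = (-4, 13/4)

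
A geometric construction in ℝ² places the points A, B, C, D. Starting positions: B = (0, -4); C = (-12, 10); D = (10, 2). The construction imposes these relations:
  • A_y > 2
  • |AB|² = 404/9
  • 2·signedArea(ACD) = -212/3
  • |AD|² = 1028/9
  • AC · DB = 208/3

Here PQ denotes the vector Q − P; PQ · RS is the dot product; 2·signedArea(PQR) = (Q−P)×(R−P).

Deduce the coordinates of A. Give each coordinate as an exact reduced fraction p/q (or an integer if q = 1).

1. A_x = -2/3  [2·signedArea(ACD) = -212/3 ∩ AC · DB = 208/3]
2. A_y = 8/3  [2·signedArea(ACD) = -212/3 ∩ AC · DB = 208/3]
   → A = (-2/3, 8/3)

A = (-2/3, 8/3)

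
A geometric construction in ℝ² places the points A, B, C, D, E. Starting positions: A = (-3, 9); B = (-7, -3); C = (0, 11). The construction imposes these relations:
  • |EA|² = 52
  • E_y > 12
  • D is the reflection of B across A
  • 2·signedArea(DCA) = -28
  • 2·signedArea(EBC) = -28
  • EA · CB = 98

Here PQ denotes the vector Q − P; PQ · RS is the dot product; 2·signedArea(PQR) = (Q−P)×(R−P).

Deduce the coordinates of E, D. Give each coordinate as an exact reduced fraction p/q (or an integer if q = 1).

1. E_x = 3  [EA · CB = 98 ∩ 2·signedArea(EBC) = -28]
2. E_y = 13  [EA · CB = 98 ∩ 2·signedArea(EBC) = -28]
   → E = (3, 13)
3. D_x = 1  [D is the reflection of B across A]
4. D_y = 21  [D is the reflection of B across A]
   → D = (1, 21)

D = (1, 21)
E = (3, 13)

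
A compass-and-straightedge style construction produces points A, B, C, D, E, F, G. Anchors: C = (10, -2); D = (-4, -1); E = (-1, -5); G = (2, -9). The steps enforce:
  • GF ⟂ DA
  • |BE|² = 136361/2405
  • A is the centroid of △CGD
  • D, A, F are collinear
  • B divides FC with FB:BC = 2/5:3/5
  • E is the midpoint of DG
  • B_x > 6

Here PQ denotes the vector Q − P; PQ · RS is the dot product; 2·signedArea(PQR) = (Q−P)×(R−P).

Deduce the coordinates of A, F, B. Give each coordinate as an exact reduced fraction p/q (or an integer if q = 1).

1. A_x = 8/3  [A is the centroid of △CGD]
2. A_y = -4  [A is the centroid of △CGD]
   → A = (8/3, -4)
3. F_x = 1916/481  [D, A, F are collinear ∩ GF ⟂ DA]
4. F_y = -2209/481  [D, A, F are collinear ∩ GF ⟂ DA]
   → F = (1916/481, -2209/481)
5. B_x = 15368/2405  [B divides FC with FB:BC = 2/5:3/5]
6. B_y = -8551/2405  [B divides FC with FB:BC = 2/5:3/5]
   → B = (15368/2405, -8551/2405)

A = (8/3, -4)
B = (15368/2405, -8551/2405)
F = (1916/481, -2209/481)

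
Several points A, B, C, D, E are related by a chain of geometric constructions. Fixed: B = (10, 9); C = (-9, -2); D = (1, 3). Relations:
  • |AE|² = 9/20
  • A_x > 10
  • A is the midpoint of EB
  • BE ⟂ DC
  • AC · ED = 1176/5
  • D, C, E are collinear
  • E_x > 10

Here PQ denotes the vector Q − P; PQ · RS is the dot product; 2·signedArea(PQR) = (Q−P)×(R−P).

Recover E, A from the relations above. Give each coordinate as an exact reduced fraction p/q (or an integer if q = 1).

1. E_x = 53/5  [D, C, E are collinear ∩ BE ⟂ DC]
2. E_y = 39/5  [D, C, E are collinear ∩ BE ⟂ DC]
   → E = (53/5, 39/5)
3. A_x = 103/10  [A is the midpoint of EB]
4. A_y = 42/5  [A is the midpoint of EB]
   → A = (103/10, 42/5)

A = (103/10, 42/5)
E = (53/5, 39/5)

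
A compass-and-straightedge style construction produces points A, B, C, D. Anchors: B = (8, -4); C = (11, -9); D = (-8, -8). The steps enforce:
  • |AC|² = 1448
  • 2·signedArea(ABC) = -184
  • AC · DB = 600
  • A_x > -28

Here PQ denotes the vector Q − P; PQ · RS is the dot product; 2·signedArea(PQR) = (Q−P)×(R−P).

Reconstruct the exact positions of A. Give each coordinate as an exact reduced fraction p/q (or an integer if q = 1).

A = (-27, -7)

1. A_x = -27  [AC · DB = 600 ∩ 2·signedArea(ABC) = -184]
2. A_y = -7  [AC · DB = 600 ∩ 2·signedArea(ABC) = -184]
   → A = (-27, -7)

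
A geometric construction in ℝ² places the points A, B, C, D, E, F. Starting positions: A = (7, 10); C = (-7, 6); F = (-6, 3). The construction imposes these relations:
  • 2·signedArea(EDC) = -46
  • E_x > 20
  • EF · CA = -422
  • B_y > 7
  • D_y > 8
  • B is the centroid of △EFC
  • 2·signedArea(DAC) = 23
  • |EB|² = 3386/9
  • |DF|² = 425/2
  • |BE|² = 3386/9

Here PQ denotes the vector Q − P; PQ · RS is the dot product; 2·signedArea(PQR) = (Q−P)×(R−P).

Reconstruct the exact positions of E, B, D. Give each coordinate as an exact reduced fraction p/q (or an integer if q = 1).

1. D_x = 15/2  [line 4·x + -14·y + 89 = 0 ∩ |DF|² = 425/2]
2. D_y = 17/2  [line 4·x + -14·y + 89 = 0 ∩ |DF|² = 425/2]
   → D = (15/2, 17/2)
3. E_x = 21  [2·signedArea(EDC) = -46 ∩ EF · CA = -422]
4. E_y = 14  [2·signedArea(EDC) = -46 ∩ EF · CA = -422]
   → E = (21, 14)
5. B_x = 8/3  [B is the centroid of △EFC]
6. B_y = 23/3  [B is the centroid of △EFC]
   → B = (8/3, 23/3)

B = (8/3, 23/3)
D = (15/2, 17/2)
E = (21, 14)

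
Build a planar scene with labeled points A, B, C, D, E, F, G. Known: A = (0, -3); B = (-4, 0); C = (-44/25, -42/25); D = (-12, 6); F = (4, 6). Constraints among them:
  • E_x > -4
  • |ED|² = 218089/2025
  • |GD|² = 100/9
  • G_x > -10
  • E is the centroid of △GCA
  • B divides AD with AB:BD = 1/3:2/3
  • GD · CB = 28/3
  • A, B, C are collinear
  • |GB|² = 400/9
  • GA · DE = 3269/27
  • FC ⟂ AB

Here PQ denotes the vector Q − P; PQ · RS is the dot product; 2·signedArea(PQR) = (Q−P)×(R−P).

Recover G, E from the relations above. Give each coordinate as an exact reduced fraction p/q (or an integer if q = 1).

E = (-832/225, -17/75)
G = (-28/3, 4)

1. G_x = -28/3  [line 56/25·x + -42/25·y + 2072/75 = 0 ∩ |GB|² = 400/9]
2. G_y = 4  [line 56/25·x + -42/25·y + 2072/75 = 0 ∩ |GB|² = 400/9]
   → G = (-28/3, 4)
3. E_x = -832/225  [E is the centroid of △GCA]
4. E_y = -17/75  [E is the centroid of △GCA]
   → E = (-832/225, -17/75)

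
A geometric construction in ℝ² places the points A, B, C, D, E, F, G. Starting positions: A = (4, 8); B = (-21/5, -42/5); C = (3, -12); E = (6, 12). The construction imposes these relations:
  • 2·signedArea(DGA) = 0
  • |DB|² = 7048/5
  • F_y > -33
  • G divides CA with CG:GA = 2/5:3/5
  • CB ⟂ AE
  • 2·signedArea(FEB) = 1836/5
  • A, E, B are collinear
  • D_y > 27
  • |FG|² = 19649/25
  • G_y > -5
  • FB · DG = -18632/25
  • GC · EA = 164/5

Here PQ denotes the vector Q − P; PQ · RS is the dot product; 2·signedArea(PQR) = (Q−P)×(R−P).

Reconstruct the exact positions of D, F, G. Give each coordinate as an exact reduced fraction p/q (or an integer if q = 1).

D = (5, 28)
F = (2, -32)
G = (17/5, -4)

1. G_x = 17/5  [G divides CA with CG:GA = 2/5:3/5]
2. G_y = -4  [G divides CA with CG:GA = 2/5:3/5]
   → G = (17/5, -4)
3. D_x = 5  [line -12·x + 3/5·y + 216/5 = 0 ∩ |DB|² = 7048/5]
4. D_y = 28  [line -12·x + 3/5·y + 216/5 = 0 ∩ |DB|² = 7048/5]
   → D = (5, 28)
5. F_x = 2  [2·signedArea(FEB) = 1836/5 ∩ FB · DG = -18632/25]
6. F_y = -32  [2·signedArea(FEB) = 1836/5 ∩ FB · DG = -18632/25]
   → F = (2, -32)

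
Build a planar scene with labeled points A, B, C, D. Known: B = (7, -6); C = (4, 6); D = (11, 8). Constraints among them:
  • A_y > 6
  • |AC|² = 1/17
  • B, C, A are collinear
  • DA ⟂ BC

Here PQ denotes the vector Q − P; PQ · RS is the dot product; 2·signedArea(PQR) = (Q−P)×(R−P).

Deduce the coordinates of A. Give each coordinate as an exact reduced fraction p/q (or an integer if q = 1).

1. A_x = 67/17  [B, C, A are collinear ∩ DA ⟂ BC]
2. A_y = 106/17  [B, C, A are collinear ∩ DA ⟂ BC]
   → A = (67/17, 106/17)

A = (67/17, 106/17)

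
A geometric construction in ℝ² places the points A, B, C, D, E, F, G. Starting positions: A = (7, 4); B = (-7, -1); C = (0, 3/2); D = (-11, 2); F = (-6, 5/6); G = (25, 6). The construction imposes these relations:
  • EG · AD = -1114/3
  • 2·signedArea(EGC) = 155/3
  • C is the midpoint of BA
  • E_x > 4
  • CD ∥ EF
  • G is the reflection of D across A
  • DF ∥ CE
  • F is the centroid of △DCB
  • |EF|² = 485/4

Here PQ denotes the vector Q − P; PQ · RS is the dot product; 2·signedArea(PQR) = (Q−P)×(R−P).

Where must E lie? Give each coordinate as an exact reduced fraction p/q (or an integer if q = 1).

1. E_x = 5  [CD ∥ EF ∩ DF ∥ CE]
2. E_y = 1/3  [CD ∥ EF ∩ DF ∥ CE]
   → E = (5, 1/3)

E = (5, 1/3)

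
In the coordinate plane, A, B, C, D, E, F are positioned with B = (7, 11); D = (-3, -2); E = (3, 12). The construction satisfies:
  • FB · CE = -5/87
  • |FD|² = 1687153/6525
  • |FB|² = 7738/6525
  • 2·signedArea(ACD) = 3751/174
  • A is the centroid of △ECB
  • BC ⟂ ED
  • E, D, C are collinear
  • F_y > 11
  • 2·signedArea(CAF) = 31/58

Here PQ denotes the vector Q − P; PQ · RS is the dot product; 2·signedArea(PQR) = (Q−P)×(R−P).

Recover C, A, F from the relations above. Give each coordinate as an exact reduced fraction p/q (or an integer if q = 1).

A = (769/174, 2065/174)
C = (189/58, 731/58)
F = (2596/435, 4936/435)

1. C_x = 189/58  [E, D, C are collinear ∩ BC ⟂ ED]
2. C_y = 731/58  [E, D, C are collinear ∩ BC ⟂ ED]
   → C = (189/58, 731/58)
3. A_x = 769/174  [A is the centroid of △ECB]
4. A_y = 2065/174  [A is the centroid of △ECB]
   → A = (769/174, 2065/174)
5. F_x = 2596/435  [FB · CE = -5/87 ∩ 2·signedArea(CAF) = 31/58]
6. F_y = 4936/435  [FB · CE = -5/87 ∩ 2·signedArea(CAF) = 31/58]
   → F = (2596/435, 4936/435)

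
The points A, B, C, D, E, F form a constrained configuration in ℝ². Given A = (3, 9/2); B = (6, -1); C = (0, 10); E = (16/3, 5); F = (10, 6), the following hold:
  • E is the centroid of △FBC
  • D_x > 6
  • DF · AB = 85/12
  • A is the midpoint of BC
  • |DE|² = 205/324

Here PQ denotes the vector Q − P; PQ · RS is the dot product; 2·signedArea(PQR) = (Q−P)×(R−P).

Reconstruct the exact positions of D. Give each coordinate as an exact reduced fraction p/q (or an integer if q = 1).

D = (55/9, 31/6)

1. D_x = 55/9  [line -3·x + 11/2·y + -121/12 = 0 ∩ |DE|² = 205/324]
2. D_y = 31/6  [line -3·x + 11/2·y + -121/12 = 0 ∩ |DE|² = 205/324]
   → D = (55/9, 31/6)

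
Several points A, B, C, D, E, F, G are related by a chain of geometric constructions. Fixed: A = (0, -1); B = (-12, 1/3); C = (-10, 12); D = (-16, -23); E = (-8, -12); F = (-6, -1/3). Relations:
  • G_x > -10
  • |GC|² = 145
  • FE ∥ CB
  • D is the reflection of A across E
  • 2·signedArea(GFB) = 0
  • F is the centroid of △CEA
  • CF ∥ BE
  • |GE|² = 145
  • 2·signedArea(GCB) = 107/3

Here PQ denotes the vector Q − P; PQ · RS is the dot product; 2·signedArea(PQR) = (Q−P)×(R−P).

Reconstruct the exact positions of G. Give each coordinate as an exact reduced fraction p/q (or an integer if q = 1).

G = (-9, 0)

1. G_x = -9  [2·signedArea(GFB) = 0 ∩ 2·signedArea(GCB) = 107/3]
2. G_y = 0  [2·signedArea(GFB) = 0 ∩ 2·signedArea(GCB) = 107/3]
   → G = (-9, 0)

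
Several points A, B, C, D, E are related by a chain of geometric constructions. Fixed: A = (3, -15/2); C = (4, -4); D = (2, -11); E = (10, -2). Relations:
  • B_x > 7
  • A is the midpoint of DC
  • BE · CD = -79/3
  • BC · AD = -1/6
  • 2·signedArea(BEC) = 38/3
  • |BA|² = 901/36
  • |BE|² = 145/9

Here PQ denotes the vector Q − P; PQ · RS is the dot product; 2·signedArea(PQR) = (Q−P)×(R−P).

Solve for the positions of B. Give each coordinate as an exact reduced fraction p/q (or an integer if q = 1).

1. B_x = 22/3  [BC · AD = -1/6 ∩ 2·signedArea(BEC) = 38/3]
2. B_y = -5  [BC · AD = -1/6 ∩ 2·signedArea(BEC) = 38/3]
   → B = (22/3, -5)

B = (22/3, -5)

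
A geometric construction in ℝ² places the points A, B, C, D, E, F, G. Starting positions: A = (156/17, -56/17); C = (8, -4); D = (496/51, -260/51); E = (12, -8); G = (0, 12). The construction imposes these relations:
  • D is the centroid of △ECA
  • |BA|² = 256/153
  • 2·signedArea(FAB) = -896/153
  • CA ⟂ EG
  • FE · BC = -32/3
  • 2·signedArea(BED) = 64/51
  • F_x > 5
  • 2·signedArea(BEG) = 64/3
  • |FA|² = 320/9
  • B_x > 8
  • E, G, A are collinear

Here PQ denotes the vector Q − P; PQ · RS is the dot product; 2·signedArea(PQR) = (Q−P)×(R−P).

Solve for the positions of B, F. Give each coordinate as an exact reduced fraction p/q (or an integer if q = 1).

B = (452/51, -232/51)
F = (292/51, 80/51)

1. B_x = 452/51  [2·signedArea(BEG) = 64/3 ∩ 2·signedArea(BED) = 64/51]
2. B_y = -232/51  [2·signedArea(BEG) = 64/3 ∩ 2·signedArea(BED) = 64/51]
   → B = (452/51, -232/51)
3. F_x = 292/51  [2·signedArea(FAB) = -896/153 ∩ FE · BC = -32/3]
4. F_y = 80/51  [2·signedArea(FAB) = -896/153 ∩ FE · BC = -32/3]
   → F = (292/51, 80/51)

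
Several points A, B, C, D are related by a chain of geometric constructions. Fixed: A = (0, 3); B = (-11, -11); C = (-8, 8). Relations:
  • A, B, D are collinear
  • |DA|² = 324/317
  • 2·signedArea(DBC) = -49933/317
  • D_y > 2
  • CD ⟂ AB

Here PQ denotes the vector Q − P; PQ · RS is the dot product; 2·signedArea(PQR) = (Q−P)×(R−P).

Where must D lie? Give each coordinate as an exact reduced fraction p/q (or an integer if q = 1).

D = (-198/317, 699/317)

1. D_x = -198/317  [A, B, D are collinear ∩ CD ⟂ AB]
2. D_y = 699/317  [A, B, D are collinear ∩ CD ⟂ AB]
   → D = (-198/317, 699/317)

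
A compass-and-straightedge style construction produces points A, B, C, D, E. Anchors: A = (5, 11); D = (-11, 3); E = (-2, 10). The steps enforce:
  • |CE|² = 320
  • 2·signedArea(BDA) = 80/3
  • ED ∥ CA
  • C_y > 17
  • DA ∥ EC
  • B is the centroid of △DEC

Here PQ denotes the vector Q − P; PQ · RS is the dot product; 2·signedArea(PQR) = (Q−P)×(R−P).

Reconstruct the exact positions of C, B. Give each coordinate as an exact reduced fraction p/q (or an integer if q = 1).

1. C_x = 14  [ED ∥ CA ∩ DA ∥ EC]
2. C_y = 18  [ED ∥ CA ∩ DA ∥ EC]
   → C = (14, 18)
3. B_x = 1/3  [B is the centroid of △DEC]
4. B_y = 31/3  [B is the centroid of △DEC]
   → B = (1/3, 31/3)

B = (1/3, 31/3)
C = (14, 18)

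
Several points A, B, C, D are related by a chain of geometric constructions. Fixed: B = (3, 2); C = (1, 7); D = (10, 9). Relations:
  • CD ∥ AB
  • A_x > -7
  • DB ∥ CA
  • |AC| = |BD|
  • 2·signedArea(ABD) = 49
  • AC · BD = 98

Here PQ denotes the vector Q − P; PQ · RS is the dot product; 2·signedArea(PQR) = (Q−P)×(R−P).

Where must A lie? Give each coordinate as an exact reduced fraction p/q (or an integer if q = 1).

A = (-6, 0)

1. A_x = -6  [CD ∥ AB ∩ DB ∥ CA]
2. A_y = 0  [CD ∥ AB ∩ DB ∥ CA]
   → A = (-6, 0)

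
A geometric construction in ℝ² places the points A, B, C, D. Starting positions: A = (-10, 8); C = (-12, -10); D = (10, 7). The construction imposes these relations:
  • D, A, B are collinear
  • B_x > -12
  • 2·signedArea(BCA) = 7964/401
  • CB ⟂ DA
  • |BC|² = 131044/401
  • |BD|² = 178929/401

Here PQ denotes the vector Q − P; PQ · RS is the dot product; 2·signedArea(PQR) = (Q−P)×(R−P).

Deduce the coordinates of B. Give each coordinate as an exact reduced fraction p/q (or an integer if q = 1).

B = (-4450/401, 3230/401)

1. B_x = -4450/401  [D, A, B are collinear ∩ CB ⟂ DA]
2. B_y = 3230/401  [D, A, B are collinear ∩ CB ⟂ DA]
   → B = (-4450/401, 3230/401)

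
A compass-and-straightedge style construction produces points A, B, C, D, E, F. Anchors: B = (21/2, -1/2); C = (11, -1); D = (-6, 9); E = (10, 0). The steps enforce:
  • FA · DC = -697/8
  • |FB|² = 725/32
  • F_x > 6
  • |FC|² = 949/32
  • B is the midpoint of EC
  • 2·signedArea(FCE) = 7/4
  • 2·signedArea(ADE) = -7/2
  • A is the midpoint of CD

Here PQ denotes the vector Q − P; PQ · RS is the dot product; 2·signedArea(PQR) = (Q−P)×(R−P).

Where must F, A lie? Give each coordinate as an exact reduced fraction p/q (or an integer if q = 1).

A = (5/2, 4)
F = (51/8, 15/8)

1. A_x = 5/2  [A is the midpoint of CD]
2. A_y = 4  [A is the midpoint of CD]
   → A = (5/2, 4)
3. F_x = 51/8  [FA · DC = -697/8 ∩ 2·signedArea(FCE) = 7/4]
4. F_y = 15/8  [FA · DC = -697/8 ∩ 2·signedArea(FCE) = 7/4]
   → F = (51/8, 15/8)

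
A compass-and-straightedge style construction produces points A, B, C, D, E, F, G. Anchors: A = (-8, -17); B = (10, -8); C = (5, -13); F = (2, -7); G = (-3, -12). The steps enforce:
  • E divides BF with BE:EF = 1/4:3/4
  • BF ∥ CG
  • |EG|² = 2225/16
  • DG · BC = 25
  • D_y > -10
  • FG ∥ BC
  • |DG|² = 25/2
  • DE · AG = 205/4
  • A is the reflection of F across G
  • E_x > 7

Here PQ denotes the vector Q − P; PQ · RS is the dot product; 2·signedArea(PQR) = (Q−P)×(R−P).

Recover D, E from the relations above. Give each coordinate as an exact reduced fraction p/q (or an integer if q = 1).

D = (-1/2, -19/2)
E = (8, -31/4)

1. D_x = -1/2  [line 5·x + 5·y + 50 = 0 ∩ |DG|² = 25/2]
2. D_y = -19/2  [line 5·x + 5·y + 50 = 0 ∩ |DG|² = 25/2]
   → D = (-1/2, -19/2)
3. E_x = 8  [E divides BF with BE:EF = 1/4:3/4]
4. E_y = -31/4  [E divides BF with BE:EF = 1/4:3/4]
   → E = (8, -31/4)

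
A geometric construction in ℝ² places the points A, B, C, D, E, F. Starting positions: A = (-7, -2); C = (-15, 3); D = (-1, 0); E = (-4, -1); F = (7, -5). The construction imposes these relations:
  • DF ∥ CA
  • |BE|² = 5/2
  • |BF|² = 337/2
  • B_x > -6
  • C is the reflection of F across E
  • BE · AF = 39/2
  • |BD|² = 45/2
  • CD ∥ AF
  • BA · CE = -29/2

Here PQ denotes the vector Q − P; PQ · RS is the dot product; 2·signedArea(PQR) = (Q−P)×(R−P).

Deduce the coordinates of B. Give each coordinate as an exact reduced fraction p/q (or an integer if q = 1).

1. B_x = -11/2  [BE · AF = 39/2 ∩ BA · CE = -29/2]
2. B_y = -3/2  [BE · AF = 39/2 ∩ BA · CE = -29/2]
   → B = (-11/2, -3/2)

B = (-11/2, -3/2)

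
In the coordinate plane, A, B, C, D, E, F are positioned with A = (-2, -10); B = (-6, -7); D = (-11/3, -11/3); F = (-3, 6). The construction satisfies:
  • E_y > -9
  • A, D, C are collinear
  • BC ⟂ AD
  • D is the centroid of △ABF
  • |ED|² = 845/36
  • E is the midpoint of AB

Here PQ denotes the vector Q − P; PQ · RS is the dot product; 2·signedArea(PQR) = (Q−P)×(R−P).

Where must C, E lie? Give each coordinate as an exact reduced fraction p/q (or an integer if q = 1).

C = (-1157/386, -2397/386)
E = (-4, -17/2)

1. C_x = -1157/386  [A, D, C are collinear ∩ BC ⟂ AD]
2. C_y = -2397/386  [A, D, C are collinear ∩ BC ⟂ AD]
   → C = (-1157/386, -2397/386)
3. E_x = -4  [E is the midpoint of AB]
4. E_y = -17/2  [E is the midpoint of AB]
   → E = (-4, -17/2)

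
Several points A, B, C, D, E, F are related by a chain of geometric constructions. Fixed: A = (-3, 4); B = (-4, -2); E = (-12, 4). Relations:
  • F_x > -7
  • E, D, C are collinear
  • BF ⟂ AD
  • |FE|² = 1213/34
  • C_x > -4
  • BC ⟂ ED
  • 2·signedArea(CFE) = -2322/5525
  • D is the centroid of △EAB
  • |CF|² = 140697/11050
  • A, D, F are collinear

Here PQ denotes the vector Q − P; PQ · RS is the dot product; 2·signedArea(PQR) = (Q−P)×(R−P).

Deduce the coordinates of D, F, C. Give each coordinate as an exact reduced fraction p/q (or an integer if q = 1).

1. D_x = -19/3  [D is the centroid of △EAB]
2. D_y = 2  [D is the centroid of △EAB]
   → D = (-19/3, 2)
3. F_x = -217/34  [A, D, F are collinear ∩ BF ⟂ AD]
4. F_y = 67/34  [A, D, F are collinear ∩ BF ⟂ AD]
   → F = (-217/34, 67/34)
5. C_x = -976/325  [E, D, C are collinear ∩ BC ⟂ ED]
6. C_y = 268/325  [E, D, C are collinear ∩ BC ⟂ ED]
   → C = (-976/325, 268/325)

C = (-976/325, 268/325)
D = (-19/3, 2)
F = (-217/34, 67/34)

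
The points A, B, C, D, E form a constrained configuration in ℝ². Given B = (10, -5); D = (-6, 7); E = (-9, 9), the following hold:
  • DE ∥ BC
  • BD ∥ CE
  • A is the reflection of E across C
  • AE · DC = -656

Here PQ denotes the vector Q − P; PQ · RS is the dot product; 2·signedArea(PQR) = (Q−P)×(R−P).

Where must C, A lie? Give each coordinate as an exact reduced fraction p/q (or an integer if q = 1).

A = (23, -15)
C = (7, -3)

1. C_x = 7  [BD ∥ CE ∩ DE ∥ BC]
2. C_y = -3  [BD ∥ CE ∩ DE ∥ BC]
   → C = (7, -3)
3. A_x = 23  [A is the reflection of E across C]
4. A_y = -15  [A is the reflection of E across C]
   → A = (23, -15)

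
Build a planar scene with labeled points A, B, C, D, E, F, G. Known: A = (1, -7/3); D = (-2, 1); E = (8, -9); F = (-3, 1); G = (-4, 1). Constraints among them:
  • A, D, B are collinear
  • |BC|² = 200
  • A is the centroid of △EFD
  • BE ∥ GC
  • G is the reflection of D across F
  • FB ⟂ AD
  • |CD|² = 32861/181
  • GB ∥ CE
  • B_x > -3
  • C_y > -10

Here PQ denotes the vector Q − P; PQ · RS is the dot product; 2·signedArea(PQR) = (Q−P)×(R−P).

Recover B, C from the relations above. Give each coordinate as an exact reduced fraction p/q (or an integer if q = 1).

B = (-443/181, 271/181)
C = (1167/181, -1719/181)

1. B_x = -443/181  [A, D, B are collinear ∩ FB ⟂ AD]
2. B_y = 271/181  [A, D, B are collinear ∩ FB ⟂ AD]
   → B = (-443/181, 271/181)
3. C_x = 1167/181  [GB ∥ CE ∩ BE ∥ GC]
4. C_y = -1719/181  [GB ∥ CE ∩ BE ∥ GC]
   → C = (1167/181, -1719/181)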